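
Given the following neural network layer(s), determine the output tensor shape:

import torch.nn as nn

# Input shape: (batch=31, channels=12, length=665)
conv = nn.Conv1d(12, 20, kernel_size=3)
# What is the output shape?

Input shape: (31, 12, 665)
Output shape: (31, 20, 663)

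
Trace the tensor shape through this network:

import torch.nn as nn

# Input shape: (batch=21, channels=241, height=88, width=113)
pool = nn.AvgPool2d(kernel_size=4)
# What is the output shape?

Input shape: (21, 241, 88, 113)
Output shape: (21, 241, 22, 28)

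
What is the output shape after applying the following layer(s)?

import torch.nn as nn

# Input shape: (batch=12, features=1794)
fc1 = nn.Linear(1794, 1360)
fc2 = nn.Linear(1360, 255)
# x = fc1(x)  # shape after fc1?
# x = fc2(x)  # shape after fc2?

Input shape: (12, 1794)
  -> after fc1: (12, 1360)
Output shape: (12, 255)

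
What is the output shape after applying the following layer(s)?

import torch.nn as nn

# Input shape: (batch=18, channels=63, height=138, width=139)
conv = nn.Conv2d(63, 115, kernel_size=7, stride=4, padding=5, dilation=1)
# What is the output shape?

Input shape: (18, 63, 138, 139)
Output shape: (18, 115, 36, 36)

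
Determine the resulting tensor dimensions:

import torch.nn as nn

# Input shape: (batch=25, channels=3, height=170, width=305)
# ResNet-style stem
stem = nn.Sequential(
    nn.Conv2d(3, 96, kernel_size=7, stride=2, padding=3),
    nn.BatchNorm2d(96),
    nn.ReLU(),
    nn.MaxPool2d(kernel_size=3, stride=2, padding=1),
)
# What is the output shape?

Input shape: (25, 3, 170, 305)
  -> after Conv2d 7x7 stride=2: (25, 96, 85, 153)
Output shape: (25, 96, 43, 77)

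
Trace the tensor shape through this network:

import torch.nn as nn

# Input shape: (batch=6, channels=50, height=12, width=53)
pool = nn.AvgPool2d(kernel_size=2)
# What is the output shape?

Input shape: (6, 50, 12, 53)
Output shape: (6, 50, 6, 26)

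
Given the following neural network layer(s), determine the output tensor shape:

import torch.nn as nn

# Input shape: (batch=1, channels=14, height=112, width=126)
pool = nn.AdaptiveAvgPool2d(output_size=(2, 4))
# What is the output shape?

Input shape: (1, 14, 112, 126)
Output shape: (1, 14, 2, 4)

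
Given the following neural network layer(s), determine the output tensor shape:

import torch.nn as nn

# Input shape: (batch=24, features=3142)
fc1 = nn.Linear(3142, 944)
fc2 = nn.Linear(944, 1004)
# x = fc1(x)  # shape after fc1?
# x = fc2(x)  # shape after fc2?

Input shape: (24, 3142)
  -> after fc1: (24, 944)
Output shape: (24, 1004)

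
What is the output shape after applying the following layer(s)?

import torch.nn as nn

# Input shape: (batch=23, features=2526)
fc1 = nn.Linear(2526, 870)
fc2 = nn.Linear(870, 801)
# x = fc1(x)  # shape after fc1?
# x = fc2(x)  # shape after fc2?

Input shape: (23, 2526)
  -> after fc1: (23, 870)
Output shape: (23, 801)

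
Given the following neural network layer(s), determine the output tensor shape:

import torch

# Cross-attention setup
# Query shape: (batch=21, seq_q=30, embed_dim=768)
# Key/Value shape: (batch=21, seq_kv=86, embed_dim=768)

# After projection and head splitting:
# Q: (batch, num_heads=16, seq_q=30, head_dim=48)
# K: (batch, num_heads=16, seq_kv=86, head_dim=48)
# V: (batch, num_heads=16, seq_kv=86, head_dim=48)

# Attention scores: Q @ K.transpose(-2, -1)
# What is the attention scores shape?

Input shape: (21, 30, 768)
Output shape: (21, 16, 30, 86)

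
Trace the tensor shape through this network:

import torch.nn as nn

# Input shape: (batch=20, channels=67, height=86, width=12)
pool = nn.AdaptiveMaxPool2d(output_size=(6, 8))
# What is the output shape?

Input shape: (20, 67, 86, 12)
Output shape: (20, 67, 6, 8)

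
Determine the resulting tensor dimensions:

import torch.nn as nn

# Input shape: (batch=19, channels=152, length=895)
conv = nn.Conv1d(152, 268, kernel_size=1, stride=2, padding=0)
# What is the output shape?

Input shape: (19, 152, 895)
Output shape: (19, 268, 448)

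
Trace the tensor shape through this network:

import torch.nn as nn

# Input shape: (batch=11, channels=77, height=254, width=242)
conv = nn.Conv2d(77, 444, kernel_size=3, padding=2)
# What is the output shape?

Input shape: (11, 77, 254, 242)
Output shape: (11, 444, 256, 244)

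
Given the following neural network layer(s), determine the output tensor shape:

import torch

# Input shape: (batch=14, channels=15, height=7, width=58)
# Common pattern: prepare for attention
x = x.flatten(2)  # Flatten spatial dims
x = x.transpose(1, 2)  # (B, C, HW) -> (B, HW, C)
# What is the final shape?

Input shape: (14, 15, 7, 58)
  -> after flatten(2): (14, 15, 406)
Output shape: (14, 406, 15)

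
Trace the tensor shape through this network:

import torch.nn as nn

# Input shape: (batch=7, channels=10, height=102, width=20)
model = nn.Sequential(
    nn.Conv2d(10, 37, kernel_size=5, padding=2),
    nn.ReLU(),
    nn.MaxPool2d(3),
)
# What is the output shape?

Input shape: (7, 10, 102, 20)
  -> after Conv2d: (7, 37, 102, 20)
  -> after ReLU: (7, 37, 102, 20)
Output shape: (7, 37, 34, 6)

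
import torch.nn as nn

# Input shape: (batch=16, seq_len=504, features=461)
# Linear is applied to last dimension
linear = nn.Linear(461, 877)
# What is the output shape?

Input shape: (16, 504, 461)
Output shape: (16, 504, 877)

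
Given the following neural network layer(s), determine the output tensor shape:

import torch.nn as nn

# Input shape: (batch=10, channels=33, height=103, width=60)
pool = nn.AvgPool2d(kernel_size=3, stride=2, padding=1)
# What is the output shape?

Input shape: (10, 33, 103, 60)
Output shape: (10, 33, 52, 30)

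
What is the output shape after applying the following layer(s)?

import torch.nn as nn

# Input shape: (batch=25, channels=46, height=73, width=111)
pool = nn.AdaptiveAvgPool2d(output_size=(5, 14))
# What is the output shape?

Input shape: (25, 46, 73, 111)
Output shape: (25, 46, 5, 14)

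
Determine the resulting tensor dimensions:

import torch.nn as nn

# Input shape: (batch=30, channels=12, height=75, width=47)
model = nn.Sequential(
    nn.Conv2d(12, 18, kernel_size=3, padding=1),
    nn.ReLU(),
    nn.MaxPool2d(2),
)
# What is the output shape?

Input shape: (30, 12, 75, 47)
  -> after Conv2d: (30, 18, 75, 47)
  -> after ReLU: (30, 18, 75, 47)
Output shape: (30, 18, 37, 23)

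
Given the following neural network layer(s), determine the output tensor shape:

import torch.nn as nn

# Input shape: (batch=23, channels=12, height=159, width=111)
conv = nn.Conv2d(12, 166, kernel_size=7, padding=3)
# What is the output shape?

Input shape: (23, 12, 159, 111)
Output shape: (23, 166, 159, 111)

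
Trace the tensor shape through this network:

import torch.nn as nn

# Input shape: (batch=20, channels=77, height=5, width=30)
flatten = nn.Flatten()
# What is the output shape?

Input shape: (20, 77, 5, 30)
Output shape: (20, 11550)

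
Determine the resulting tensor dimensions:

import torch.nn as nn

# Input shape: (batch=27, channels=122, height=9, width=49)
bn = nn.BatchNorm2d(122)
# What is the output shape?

Input shape: (27, 122, 9, 49)
Output shape: (27, 122, 9, 49)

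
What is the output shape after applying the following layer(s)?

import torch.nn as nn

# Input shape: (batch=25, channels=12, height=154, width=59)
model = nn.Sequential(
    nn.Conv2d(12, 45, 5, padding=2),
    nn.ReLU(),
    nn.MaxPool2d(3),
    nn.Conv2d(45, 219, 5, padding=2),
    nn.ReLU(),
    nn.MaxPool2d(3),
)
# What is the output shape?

Input shape: (25, 12, 154, 59)
  -> after first Conv2d: (25, 45, 154, 59)
  -> after first MaxPool2d: (25, 45, 51, 19)
  -> after second Conv2d: (25, 219, 51, 19)
Output shape: (25, 219, 17, 6)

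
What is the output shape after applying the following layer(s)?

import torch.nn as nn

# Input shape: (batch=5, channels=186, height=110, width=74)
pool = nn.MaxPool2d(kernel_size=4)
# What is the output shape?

Input shape: (5, 186, 110, 74)
Output shape: (5, 186, 27, 18)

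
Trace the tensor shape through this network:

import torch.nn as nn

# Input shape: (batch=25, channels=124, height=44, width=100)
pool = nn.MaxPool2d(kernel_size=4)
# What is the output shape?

Input shape: (25, 124, 44, 100)
Output shape: (25, 124, 11, 25)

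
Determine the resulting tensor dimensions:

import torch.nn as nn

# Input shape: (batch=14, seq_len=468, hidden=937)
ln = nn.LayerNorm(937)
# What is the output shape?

Input shape: (14, 468, 937)
Output shape: (14, 468, 937)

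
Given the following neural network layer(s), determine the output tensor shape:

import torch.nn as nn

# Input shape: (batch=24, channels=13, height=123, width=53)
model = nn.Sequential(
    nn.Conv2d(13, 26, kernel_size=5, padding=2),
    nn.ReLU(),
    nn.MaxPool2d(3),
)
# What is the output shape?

Input shape: (24, 13, 123, 53)
  -> after Conv2d: (24, 26, 123, 53)
  -> after ReLU: (24, 26, 123, 53)
Output shape: (24, 26, 41, 17)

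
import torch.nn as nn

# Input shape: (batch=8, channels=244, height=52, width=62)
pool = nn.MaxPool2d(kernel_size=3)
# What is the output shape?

Input shape: (8, 244, 52, 62)
Output shape: (8, 244, 17, 20)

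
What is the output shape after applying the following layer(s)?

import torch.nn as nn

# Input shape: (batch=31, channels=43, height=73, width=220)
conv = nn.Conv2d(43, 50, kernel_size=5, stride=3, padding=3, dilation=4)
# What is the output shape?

Input shape: (31, 43, 73, 220)
Output shape: (31, 50, 21, 70)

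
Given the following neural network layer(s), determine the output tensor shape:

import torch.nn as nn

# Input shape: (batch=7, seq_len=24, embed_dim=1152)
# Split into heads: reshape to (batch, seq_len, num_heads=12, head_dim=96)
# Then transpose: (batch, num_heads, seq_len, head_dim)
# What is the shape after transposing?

Input shape: (7, 24, 1152)
  -> after reshape: (7, 24, 12, 96)
Output shape: (7, 12, 24, 96)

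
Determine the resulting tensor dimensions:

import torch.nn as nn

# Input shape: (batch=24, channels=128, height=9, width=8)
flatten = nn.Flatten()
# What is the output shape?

Input shape: (24, 128, 9, 8)
Output shape: (24, 9216)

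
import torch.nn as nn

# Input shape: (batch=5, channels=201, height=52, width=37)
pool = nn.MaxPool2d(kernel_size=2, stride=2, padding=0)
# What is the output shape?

Input shape: (5, 201, 52, 37)
Output shape: (5, 201, 26, 18)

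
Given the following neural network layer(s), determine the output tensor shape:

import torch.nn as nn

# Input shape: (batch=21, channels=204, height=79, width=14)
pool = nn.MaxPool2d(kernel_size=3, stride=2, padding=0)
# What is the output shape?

Input shape: (21, 204, 79, 14)
Output shape: (21, 204, 39, 6)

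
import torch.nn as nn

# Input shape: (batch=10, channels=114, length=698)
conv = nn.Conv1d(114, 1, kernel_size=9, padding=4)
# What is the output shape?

Input shape: (10, 114, 698)
Output shape: (10, 1, 698)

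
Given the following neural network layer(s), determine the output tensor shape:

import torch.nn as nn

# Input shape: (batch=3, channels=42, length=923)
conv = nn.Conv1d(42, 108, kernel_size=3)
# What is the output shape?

Input shape: (3, 42, 923)
Output shape: (3, 108, 921)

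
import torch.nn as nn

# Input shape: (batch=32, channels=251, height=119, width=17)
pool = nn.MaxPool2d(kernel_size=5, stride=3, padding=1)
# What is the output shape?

Input shape: (32, 251, 119, 17)
Output shape: (32, 251, 39, 5)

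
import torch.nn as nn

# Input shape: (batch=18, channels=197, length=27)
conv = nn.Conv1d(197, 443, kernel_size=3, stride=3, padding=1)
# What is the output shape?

Input shape: (18, 197, 27)
Output shape: (18, 443, 9)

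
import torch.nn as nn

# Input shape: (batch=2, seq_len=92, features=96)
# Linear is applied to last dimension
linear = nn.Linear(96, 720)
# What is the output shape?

Input shape: (2, 92, 96)
Output shape: (2, 92, 720)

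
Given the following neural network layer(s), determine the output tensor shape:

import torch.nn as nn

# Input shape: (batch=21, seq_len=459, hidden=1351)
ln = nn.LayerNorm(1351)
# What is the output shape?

Input shape: (21, 459, 1351)
Output shape: (21, 459, 1351)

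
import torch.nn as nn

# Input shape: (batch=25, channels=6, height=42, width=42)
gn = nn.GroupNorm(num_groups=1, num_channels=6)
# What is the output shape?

Input shape: (25, 6, 42, 42)
Output shape: (25, 6, 42, 42)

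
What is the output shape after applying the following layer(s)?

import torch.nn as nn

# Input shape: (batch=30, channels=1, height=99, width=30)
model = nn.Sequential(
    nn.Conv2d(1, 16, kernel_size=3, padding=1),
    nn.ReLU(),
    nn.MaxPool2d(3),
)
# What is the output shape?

Input shape: (30, 1, 99, 30)
  -> after Conv2d: (30, 16, 99, 30)
  -> after ReLU: (30, 16, 99, 30)
Output shape: (30, 16, 33, 10)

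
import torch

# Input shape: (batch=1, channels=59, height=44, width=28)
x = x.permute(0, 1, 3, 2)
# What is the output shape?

Input shape: (1, 59, 44, 28)
Output shape: (1, 59, 28, 44)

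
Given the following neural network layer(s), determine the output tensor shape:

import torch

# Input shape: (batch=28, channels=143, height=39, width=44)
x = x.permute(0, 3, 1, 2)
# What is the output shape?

Input shape: (28, 143, 39, 44)
Output shape: (28, 44, 143, 39)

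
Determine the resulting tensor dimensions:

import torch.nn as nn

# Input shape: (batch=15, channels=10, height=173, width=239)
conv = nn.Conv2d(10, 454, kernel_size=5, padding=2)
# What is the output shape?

Input shape: (15, 10, 173, 239)
Output shape: (15, 454, 173, 239)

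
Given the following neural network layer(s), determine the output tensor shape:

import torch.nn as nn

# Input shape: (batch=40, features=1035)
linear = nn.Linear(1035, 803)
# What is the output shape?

Input shape: (40, 1035)
Output shape: (40, 803)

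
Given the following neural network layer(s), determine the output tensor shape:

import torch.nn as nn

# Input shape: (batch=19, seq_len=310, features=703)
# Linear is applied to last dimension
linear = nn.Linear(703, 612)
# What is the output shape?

Input shape: (19, 310, 703)
Output shape: (19, 310, 612)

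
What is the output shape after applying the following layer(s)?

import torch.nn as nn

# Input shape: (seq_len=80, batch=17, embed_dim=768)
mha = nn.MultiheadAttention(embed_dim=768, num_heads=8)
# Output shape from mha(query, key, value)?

Input shape: (80, 17, 768)
Output shape: (80, 17, 768)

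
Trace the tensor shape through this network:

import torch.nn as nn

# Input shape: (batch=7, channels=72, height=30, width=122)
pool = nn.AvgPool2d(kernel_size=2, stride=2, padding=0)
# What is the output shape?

Input shape: (7, 72, 30, 122)
Output shape: (7, 72, 15, 61)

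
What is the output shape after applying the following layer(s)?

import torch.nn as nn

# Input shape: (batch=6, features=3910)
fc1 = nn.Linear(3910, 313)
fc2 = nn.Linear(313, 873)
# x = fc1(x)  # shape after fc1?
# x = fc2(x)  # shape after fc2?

Input shape: (6, 3910)
  -> after fc1: (6, 313)
Output shape: (6, 873)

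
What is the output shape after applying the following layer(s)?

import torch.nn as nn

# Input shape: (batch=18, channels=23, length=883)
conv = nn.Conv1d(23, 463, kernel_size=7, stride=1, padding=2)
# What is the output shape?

Input shape: (18, 23, 883)
Output shape: (18, 463, 881)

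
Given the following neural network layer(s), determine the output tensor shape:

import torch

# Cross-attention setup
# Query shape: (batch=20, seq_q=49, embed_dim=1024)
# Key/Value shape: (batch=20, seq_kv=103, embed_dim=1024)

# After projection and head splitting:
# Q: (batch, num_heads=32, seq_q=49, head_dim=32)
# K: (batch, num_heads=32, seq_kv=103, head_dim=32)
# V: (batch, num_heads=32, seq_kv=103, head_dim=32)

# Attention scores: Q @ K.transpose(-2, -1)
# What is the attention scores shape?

Input shape: (20, 49, 1024)
Output shape: (20, 32, 49, 103)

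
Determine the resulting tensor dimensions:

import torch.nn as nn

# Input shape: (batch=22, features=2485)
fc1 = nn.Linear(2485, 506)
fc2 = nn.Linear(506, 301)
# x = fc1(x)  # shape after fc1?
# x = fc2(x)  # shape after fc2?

Input shape: (22, 2485)
  -> after fc1: (22, 506)
Output shape: (22, 301)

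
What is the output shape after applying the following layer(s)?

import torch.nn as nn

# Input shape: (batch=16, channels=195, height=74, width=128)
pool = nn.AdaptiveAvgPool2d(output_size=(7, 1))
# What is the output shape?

Input shape: (16, 195, 74, 128)
Output shape: (16, 195, 7, 1)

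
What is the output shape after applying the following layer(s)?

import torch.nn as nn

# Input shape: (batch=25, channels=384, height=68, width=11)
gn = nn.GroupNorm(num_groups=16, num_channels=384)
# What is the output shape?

Input shape: (25, 384, 68, 11)
Output shape: (25, 384, 68, 11)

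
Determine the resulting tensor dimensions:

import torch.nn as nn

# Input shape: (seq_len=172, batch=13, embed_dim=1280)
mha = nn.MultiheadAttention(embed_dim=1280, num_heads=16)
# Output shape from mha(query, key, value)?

Input shape: (172, 13, 1280)
Output shape: (172, 13, 1280)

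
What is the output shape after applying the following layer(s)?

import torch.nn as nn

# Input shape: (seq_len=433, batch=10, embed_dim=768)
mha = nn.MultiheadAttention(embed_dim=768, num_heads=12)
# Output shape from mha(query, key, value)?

Input shape: (433, 10, 768)
Output shape: (433, 10, 768)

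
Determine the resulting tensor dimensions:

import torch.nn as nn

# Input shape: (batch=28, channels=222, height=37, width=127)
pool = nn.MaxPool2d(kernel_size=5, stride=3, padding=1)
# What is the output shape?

Input shape: (28, 222, 37, 127)
Output shape: (28, 222, 12, 42)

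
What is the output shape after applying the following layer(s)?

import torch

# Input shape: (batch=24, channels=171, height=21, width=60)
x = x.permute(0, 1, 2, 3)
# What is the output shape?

Input shape: (24, 171, 21, 60)
Output shape: (24, 171, 21, 60)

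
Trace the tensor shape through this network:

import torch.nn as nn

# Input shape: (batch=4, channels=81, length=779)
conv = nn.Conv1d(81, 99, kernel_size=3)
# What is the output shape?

Input shape: (4, 81, 779)
Output shape: (4, 99, 777)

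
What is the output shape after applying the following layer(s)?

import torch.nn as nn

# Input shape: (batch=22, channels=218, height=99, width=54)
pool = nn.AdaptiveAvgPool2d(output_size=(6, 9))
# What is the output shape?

Input shape: (22, 218, 99, 54)
Output shape: (22, 218, 6, 9)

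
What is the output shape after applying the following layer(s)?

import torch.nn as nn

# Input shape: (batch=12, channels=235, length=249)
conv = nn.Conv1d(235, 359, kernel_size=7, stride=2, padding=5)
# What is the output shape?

Input shape: (12, 235, 249)
Output shape: (12, 359, 127)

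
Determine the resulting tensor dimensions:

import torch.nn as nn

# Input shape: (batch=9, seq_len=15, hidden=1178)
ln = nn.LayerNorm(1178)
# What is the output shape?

Input shape: (9, 15, 1178)
Output shape: (9, 15, 1178)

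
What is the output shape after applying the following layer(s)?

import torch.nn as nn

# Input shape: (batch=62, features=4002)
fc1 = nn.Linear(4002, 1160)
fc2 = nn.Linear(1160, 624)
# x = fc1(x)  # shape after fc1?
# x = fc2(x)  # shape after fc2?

Input shape: (62, 4002)
  -> after fc1: (62, 1160)
Output shape: (62, 624)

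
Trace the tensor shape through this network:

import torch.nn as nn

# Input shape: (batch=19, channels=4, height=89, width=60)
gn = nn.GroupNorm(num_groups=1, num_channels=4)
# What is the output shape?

Input shape: (19, 4, 89, 60)
Output shape: (19, 4, 89, 60)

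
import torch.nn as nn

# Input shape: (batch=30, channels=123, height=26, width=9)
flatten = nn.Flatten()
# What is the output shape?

Input shape: (30, 123, 26, 9)
Output shape: (30, 28782)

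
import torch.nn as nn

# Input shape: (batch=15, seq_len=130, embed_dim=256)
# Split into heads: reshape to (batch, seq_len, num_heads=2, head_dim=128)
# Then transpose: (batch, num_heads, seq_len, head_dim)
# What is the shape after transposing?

Input shape: (15, 130, 256)
  -> after reshape: (15, 130, 2, 128)
Output shape: (15, 2, 130, 128)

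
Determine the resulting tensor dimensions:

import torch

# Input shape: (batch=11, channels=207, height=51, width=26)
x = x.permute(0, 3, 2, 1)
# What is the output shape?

Input shape: (11, 207, 51, 26)
Output shape: (11, 26, 51, 207)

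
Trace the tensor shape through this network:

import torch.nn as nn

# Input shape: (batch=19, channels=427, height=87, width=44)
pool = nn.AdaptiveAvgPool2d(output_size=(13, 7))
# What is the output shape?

Input shape: (19, 427, 87, 44)
Output shape: (19, 427, 13, 7)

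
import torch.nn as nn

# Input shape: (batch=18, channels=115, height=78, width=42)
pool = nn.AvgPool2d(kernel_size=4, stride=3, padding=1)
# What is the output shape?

Input shape: (18, 115, 78, 42)
Output shape: (18, 115, 26, 14)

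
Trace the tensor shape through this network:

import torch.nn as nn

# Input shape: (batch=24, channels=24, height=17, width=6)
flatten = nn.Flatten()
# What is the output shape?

Input shape: (24, 24, 17, 6)
Output shape: (24, 2448)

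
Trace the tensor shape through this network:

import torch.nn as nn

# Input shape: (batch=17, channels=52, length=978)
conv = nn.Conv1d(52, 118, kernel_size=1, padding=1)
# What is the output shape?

Input shape: (17, 52, 978)
Output shape: (17, 118, 980)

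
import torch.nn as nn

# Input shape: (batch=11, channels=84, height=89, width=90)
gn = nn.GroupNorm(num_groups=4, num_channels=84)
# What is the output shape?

Input shape: (11, 84, 89, 90)
Output shape: (11, 84, 89, 90)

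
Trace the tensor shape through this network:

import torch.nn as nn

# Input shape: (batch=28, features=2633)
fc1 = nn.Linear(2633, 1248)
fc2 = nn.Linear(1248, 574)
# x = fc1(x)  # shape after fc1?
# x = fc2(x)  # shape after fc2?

Input shape: (28, 2633)
  -> after fc1: (28, 1248)
Output shape: (28, 574)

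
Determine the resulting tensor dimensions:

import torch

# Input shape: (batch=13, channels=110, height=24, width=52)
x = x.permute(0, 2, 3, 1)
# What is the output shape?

Input shape: (13, 110, 24, 52)
Output shape: (13, 24, 52, 110)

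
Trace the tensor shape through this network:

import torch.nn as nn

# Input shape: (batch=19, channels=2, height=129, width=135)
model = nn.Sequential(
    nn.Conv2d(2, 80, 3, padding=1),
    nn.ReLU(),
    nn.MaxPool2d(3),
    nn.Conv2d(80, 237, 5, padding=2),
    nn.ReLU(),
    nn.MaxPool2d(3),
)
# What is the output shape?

Input shape: (19, 2, 129, 135)
  -> after first Conv2d: (19, 80, 129, 135)
  -> after first MaxPool2d: (19, 80, 43, 45)
  -> after second Conv2d: (19, 237, 43, 45)
Output shape: (19, 237, 14, 15)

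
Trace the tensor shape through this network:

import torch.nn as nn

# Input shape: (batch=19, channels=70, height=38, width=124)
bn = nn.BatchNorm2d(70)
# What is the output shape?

Input shape: (19, 70, 38, 124)
Output shape: (19, 70, 38, 124)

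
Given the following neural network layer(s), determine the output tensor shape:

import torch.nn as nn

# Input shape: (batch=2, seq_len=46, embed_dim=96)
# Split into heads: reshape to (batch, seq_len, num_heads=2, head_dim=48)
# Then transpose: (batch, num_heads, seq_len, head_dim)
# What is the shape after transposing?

Input shape: (2, 46, 96)
  -> after reshape: (2, 46, 2, 48)
Output shape: (2, 2, 46, 48)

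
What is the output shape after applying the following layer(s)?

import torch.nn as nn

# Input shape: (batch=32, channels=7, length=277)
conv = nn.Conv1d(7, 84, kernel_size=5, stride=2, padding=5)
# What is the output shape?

Input shape: (32, 7, 277)
Output shape: (32, 84, 142)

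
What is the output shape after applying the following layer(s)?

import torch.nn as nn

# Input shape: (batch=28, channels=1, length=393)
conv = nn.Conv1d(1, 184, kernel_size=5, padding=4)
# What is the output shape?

Input shape: (28, 1, 393)
Output shape: (28, 184, 397)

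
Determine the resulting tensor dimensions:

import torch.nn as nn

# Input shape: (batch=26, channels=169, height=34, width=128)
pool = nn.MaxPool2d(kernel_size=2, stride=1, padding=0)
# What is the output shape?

Input shape: (26, 169, 34, 128)
Output shape: (26, 169, 33, 127)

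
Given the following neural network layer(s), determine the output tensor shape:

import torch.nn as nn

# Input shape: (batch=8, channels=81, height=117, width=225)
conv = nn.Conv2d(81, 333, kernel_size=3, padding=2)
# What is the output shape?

Input shape: (8, 81, 117, 225)
Output shape: (8, 333, 119, 227)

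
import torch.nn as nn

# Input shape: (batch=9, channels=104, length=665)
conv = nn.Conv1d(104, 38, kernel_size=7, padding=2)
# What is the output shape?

Input shape: (9, 104, 665)
Output shape: (9, 38, 663)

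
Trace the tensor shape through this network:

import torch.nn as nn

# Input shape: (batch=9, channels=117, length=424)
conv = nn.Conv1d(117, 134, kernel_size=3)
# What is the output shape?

Input shape: (9, 117, 424)
Output shape: (9, 134, 422)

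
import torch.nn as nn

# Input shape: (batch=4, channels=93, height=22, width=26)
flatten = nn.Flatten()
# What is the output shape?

Input shape: (4, 93, 22, 26)
Output shape: (4, 53196)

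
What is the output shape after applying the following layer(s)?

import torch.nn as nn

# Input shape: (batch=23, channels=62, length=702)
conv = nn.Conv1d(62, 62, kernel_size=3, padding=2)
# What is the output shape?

Input shape: (23, 62, 702)
Output shape: (23, 62, 704)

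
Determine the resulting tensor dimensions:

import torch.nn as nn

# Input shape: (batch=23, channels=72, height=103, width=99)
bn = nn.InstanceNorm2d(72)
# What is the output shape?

Input shape: (23, 72, 103, 99)
Output shape: (23, 72, 103, 99)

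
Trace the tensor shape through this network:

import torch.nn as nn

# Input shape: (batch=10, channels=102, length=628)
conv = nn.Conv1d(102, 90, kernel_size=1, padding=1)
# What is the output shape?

Input shape: (10, 102, 628)
Output shape: (10, 90, 630)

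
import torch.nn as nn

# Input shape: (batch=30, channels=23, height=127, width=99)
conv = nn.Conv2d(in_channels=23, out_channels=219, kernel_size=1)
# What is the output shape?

Input shape: (30, 23, 127, 99)
Output shape: (30, 219, 127, 99)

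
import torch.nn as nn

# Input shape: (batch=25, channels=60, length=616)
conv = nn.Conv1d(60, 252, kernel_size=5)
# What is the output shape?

Input shape: (25, 60, 616)
Output shape: (25, 252, 612)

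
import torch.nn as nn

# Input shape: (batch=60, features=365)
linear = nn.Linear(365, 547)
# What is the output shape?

Input shape: (60, 365)
Output shape: (60, 547)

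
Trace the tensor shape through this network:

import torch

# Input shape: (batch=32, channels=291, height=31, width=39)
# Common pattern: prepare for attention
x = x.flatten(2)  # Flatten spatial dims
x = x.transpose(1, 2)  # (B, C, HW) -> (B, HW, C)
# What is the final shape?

Input shape: (32, 291, 31, 39)
  -> after flatten(2): (32, 291, 1209)
Output shape: (32, 1209, 291)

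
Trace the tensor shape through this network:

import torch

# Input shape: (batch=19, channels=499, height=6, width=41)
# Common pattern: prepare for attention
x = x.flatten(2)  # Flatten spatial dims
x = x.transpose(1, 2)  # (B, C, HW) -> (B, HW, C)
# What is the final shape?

Input shape: (19, 499, 6, 41)
  -> after flatten(2): (19, 499, 246)
Output shape: (19, 246, 499)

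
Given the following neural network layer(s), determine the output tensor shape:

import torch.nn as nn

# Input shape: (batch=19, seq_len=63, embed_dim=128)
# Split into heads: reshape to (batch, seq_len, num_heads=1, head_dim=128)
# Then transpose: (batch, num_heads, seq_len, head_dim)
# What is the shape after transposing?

Input shape: (19, 63, 128)
  -> after reshape: (19, 63, 1, 128)
Output shape: (19, 1, 63, 128)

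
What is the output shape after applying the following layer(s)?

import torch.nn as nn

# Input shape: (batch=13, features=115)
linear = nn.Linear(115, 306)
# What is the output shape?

Input shape: (13, 115)
Output shape: (13, 306)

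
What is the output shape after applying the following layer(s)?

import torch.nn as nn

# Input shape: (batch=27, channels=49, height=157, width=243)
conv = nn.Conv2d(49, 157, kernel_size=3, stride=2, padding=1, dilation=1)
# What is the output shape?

Input shape: (27, 49, 157, 243)
Output shape: (27, 157, 79, 122)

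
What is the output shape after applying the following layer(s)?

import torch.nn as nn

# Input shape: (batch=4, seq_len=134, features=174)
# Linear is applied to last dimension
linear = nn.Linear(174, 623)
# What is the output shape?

Input shape: (4, 134, 174)
Output shape: (4, 134, 623)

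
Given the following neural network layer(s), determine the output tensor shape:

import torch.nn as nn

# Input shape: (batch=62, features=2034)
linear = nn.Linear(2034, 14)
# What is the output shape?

Input shape: (62, 2034)
Output shape: (62, 14)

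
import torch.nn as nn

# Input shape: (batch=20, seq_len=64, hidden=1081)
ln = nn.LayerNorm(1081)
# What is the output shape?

Input shape: (20, 64, 1081)
Output shape: (20, 64, 1081)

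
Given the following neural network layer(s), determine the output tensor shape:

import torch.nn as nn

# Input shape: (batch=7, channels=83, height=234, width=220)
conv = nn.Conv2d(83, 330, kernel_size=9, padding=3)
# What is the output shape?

Input shape: (7, 83, 234, 220)
Output shape: (7, 330, 232, 218)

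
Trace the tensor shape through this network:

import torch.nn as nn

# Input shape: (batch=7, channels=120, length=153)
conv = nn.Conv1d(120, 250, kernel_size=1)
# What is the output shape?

Input shape: (7, 120, 153)
Output shape: (7, 250, 153)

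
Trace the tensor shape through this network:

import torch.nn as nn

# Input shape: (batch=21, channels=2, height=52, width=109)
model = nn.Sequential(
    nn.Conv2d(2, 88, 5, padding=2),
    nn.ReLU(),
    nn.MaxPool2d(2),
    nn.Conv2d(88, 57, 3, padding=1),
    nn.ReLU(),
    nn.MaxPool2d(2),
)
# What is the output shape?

Input shape: (21, 2, 52, 109)
  -> after first Conv2d: (21, 88, 52, 109)
  -> after first MaxPool2d: (21, 88, 26, 54)
  -> after second Conv2d: (21, 57, 26, 54)
Output shape: (21, 57, 13, 27)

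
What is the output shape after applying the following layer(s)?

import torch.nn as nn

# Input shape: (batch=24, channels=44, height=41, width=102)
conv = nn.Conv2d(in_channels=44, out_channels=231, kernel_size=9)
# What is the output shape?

Input shape: (24, 44, 41, 102)
Output shape: (24, 231, 33, 94)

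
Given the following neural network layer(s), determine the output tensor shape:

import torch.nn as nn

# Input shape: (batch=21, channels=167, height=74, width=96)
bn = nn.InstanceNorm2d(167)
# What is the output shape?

Input shape: (21, 167, 74, 96)
Output shape: (21, 167, 74, 96)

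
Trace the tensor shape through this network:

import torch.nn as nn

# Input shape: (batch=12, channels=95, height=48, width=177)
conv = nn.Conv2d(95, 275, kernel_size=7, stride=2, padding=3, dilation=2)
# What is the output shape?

Input shape: (12, 95, 48, 177)
Output shape: (12, 275, 21, 86)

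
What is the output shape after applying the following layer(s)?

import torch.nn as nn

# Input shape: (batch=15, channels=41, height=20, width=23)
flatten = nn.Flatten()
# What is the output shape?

Input shape: (15, 41, 20, 23)
Output shape: (15, 18860)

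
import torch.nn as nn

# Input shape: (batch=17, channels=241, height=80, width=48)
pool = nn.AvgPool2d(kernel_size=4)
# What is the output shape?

Input shape: (17, 241, 80, 48)
Output shape: (17, 241, 20, 12)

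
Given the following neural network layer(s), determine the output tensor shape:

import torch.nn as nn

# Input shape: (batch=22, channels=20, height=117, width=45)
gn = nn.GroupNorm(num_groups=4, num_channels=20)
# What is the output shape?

Input shape: (22, 20, 117, 45)
Output shape: (22, 20, 117, 45)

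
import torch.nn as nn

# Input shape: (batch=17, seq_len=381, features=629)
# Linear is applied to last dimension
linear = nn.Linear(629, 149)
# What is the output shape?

Input shape: (17, 381, 629)
Output shape: (17, 381, 149)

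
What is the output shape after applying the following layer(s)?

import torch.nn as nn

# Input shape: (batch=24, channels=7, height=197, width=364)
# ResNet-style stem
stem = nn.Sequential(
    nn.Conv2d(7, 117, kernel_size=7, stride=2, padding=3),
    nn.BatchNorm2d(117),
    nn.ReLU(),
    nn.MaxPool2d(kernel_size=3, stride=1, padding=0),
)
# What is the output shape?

Input shape: (24, 7, 197, 364)
  -> after Conv2d 7x7 stride=2: (24, 117, 99, 182)
Output shape: (24, 117, 97, 180)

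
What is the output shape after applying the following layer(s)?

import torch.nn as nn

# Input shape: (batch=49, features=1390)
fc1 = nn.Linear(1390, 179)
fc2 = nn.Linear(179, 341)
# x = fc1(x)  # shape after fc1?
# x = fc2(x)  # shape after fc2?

Input shape: (49, 1390)
  -> after fc1: (49, 179)
Output shape: (49, 341)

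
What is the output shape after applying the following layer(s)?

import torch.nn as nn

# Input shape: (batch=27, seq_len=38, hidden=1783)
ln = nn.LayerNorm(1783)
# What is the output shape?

Input shape: (27, 38, 1783)
Output shape: (27, 38, 1783)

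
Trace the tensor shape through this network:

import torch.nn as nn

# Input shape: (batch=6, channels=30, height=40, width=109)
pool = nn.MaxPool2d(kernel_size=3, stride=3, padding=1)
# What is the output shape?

Input shape: (6, 30, 40, 109)
Output shape: (6, 30, 14, 37)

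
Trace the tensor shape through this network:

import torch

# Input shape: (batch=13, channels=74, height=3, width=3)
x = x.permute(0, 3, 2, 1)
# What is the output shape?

Input shape: (13, 74, 3, 3)
Output shape: (13, 3, 3, 74)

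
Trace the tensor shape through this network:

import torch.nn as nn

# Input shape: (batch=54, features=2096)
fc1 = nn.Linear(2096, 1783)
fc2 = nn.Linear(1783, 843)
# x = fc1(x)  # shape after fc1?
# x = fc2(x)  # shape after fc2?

Input shape: (54, 2096)
  -> after fc1: (54, 1783)
Output shape: (54, 843)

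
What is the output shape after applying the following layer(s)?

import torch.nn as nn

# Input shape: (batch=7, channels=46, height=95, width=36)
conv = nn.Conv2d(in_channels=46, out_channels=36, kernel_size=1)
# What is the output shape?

Input shape: (7, 46, 95, 36)
Output shape: (7, 36, 95, 36)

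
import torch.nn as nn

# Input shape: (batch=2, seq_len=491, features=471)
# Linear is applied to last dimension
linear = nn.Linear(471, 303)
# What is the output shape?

Input shape: (2, 491, 471)
Output shape: (2, 491, 303)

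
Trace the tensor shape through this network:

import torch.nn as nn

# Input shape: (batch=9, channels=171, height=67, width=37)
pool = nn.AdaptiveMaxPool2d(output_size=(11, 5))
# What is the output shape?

Input shape: (9, 171, 67, 37)
Output shape: (9, 171, 11, 5)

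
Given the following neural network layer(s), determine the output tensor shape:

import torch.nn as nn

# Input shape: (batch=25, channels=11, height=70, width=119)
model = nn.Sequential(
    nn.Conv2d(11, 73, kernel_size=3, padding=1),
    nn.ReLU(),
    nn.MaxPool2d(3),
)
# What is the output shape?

Input shape: (25, 11, 70, 119)
  -> after Conv2d: (25, 73, 70, 119)
  -> after ReLU: (25, 73, 70, 119)
Output shape: (25, 73, 23, 39)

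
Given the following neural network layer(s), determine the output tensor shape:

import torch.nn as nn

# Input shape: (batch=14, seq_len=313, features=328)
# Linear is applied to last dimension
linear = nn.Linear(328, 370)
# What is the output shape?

Input shape: (14, 313, 328)
Output shape: (14, 313, 370)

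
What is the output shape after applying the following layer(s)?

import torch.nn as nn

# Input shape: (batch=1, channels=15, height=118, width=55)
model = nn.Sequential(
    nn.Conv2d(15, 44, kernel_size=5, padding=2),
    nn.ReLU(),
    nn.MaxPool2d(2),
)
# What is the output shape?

Input shape: (1, 15, 118, 55)
  -> after Conv2d: (1, 44, 118, 55)
  -> after ReLU: (1, 44, 118, 55)
Output shape: (1, 44, 59, 27)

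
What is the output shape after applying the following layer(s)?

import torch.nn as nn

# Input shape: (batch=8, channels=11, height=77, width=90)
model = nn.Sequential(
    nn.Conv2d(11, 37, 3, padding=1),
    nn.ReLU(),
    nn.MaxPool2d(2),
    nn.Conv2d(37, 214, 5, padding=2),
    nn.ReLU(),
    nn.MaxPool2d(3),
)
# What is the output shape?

Input shape: (8, 11, 77, 90)
  -> after first Conv2d: (8, 37, 77, 90)
  -> after first MaxPool2d: (8, 37, 38, 45)
  -> after second Conv2d: (8, 214, 38, 45)
Output shape: (8, 214, 12, 15)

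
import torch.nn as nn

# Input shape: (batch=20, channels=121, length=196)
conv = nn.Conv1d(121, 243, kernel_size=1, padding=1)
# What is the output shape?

Input shape: (20, 121, 196)
Output shape: (20, 243, 198)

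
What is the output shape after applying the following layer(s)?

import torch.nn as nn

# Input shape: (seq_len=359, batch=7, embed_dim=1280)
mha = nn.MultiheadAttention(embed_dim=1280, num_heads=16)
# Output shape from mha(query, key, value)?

Input shape: (359, 7, 1280)
Output shape: (359, 7, 1280)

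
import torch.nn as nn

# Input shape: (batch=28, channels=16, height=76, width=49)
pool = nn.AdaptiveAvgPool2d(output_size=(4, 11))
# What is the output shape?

Input shape: (28, 16, 76, 49)
Output shape: (28, 16, 4, 11)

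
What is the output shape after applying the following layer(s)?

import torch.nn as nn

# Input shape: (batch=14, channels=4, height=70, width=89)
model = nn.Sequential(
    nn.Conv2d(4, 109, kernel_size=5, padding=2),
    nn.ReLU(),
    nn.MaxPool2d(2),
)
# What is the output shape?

Input shape: (14, 4, 70, 89)
  -> after Conv2d: (14, 109, 70, 89)
  -> after ReLU: (14, 109, 70, 89)
Output shape: (14, 109, 35, 44)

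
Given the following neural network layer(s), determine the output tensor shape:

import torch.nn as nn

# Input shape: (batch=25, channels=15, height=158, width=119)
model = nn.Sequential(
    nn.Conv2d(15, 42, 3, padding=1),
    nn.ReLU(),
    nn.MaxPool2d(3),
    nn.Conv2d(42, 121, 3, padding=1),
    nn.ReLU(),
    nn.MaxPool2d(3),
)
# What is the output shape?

Input shape: (25, 15, 158, 119)
  -> after first Conv2d: (25, 42, 158, 119)
  -> after first MaxPool2d: (25, 42, 52, 39)
  -> after second Conv2d: (25, 121, 52, 39)
Output shape: (25, 121, 17, 13)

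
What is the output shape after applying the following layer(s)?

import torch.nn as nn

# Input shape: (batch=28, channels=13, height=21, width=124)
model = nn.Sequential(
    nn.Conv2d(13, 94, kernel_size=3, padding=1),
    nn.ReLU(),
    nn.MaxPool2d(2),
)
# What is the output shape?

Input shape: (28, 13, 21, 124)
  -> after Conv2d: (28, 94, 21, 124)
  -> after ReLU: (28, 94, 21, 124)
Output shape: (28, 94, 10, 62)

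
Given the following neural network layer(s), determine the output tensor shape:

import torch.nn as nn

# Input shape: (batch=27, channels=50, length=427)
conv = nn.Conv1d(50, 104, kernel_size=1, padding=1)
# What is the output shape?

Input shape: (27, 50, 427)
Output shape: (27, 104, 429)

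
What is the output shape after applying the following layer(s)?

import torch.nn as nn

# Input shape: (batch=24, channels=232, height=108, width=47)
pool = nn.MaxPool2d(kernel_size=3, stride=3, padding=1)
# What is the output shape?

Input shape: (24, 232, 108, 47)
Output shape: (24, 232, 36, 16)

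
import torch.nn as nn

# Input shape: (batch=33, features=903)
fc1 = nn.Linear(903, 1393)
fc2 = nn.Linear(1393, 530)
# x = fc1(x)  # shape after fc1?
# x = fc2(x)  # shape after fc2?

Input shape: (33, 903)
  -> after fc1: (33, 1393)
Output shape: (33, 530)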